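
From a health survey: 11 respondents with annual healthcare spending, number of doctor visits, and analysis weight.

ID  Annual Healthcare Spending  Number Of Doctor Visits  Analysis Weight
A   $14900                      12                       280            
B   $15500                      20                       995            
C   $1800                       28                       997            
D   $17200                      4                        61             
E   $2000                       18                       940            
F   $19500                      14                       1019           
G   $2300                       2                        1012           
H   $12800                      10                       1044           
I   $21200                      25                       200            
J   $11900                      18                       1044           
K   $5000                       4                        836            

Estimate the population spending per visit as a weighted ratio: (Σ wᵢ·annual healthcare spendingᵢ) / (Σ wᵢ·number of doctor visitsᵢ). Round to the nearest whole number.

Σ wᵢ·y = 14900×280 + 15500×995 + 1800×997 + 17200×61 + 2000×940 + 19500×1019 + 2300×1012 + 12800×1044 + 21200×200 + 11900×1044 + 5000×836
  = 4172000 + 15422500 + 1794600 + 1049200 + 1880000 + 19870500 + 2327600 + 13363200 + 4240000 + 12423600 + 4180000 = 80723200
Σ wᵢ·x = 12×280 + 20×995 + 28×997 + 4×61 + 18×940 + 14×1019 + 2×1012 + 10×1044 + 25×200 + 18×1044 + 4×836
  = 3360 + 19900 + 27916 + 244 + 16920 + 14266 + 2024 + 10440 + 5000 + 18792 + 3344 = 122206
Ratio = 80723200 / 122206 = 660.55022

661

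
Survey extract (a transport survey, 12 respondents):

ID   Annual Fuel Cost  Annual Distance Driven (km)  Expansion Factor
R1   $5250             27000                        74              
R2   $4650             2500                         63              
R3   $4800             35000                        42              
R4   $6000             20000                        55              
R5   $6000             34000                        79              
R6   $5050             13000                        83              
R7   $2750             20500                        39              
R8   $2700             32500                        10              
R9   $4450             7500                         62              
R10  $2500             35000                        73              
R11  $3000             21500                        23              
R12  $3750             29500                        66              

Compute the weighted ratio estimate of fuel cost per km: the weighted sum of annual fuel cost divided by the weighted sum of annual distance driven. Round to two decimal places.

0.20

Σ wᵢ·y = 5250×74 + 4650×63 + 4800×42 + 6000×55 + 6000×79 + 5050×83 + 2750×39 + 2700×10 + 4450×62 + 2500×73 + 3000×23 + 3750×66
  = 388500 + 292950 + 201600 + 330000 + 474000 + 419150 + 107250 + 27000 + 275900 + 182500 + 69000 + 247500 = 3015350
Σ wᵢ·x = 27000×74 + 2500×63 + 35000×42 + 20000×55 + 34000×79 + 13000×83 + 20500×39 + 32500×10 + 7500×62 + 35000×73 + 21500×23 + 29500×66
  = 15076500
Ratio = 3015350 / 15076500 = 0.20000332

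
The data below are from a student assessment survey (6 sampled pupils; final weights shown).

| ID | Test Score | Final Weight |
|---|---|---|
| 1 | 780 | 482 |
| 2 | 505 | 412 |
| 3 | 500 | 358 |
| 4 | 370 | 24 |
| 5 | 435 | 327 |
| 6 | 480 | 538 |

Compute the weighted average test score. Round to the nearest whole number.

Weighted sum = 780×482 + 505×412 + 500×358 + 370×24 + 435×327 + 480×538
  = 1172385
Sum of weights = 482 + 412 + 358 + 24 + 327 + 538 = 2141
Weighted mean = 1172385 / 2141 = 547.58758

548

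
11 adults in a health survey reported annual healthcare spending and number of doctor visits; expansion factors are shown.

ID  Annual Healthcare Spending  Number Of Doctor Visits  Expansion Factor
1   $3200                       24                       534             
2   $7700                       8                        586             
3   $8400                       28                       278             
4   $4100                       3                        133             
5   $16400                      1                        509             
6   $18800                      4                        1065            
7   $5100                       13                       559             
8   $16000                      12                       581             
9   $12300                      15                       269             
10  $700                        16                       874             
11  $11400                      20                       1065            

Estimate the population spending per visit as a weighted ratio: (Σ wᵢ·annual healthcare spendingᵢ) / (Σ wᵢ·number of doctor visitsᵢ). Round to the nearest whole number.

Σ wᵢ·y = 3200×534 + 7700×586 + 8400×278 + 4100×133 + 16400×509 + 18800×1065 + 5100×559 + 16000×581 + 12300×269 + 700×874 + 11400×1065
  = 1708800 + 4512200 + 2335200 + 545300 + 8347600 + 20022000 + 2850900 + 9296000 + 3308700 + 611800 + 12141000 = 65679500
Σ wᵢ·x = 24×534 + 8×586 + 28×278 + 3×133 + 1×509 + 4×1065 + 13×559 + 12×581 + 15×269 + 16×874 + 20×1065
  = 84014
Ratio = 65679500 / 84014 = 781.76851

782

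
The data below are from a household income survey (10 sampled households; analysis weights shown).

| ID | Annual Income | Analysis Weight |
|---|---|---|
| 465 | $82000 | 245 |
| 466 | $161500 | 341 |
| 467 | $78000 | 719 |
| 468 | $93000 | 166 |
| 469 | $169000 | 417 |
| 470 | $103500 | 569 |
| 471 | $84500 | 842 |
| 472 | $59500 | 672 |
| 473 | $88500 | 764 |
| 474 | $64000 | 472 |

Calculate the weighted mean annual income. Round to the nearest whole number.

Weighted sum = 485001000
Sum of weights = 245 + 341 + 719 + 166 + 417 + 569 + 842 + 672 + 764 + 472 = 5207
Weighted mean = 485001000 / 5207 = 93144.037

93144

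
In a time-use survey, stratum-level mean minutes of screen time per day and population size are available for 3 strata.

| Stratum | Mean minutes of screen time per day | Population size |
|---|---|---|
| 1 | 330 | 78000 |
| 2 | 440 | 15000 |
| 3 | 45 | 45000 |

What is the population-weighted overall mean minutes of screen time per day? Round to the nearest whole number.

249

Σ Nₕ·x̄ₕ = 330×78000 + 440×15000 + 45×45000
  = 25740000 + 6600000 + 2025000 = 34365000
Σ Nₕ = 138000
Overall mean = 34365000 / 138000 = 249.02174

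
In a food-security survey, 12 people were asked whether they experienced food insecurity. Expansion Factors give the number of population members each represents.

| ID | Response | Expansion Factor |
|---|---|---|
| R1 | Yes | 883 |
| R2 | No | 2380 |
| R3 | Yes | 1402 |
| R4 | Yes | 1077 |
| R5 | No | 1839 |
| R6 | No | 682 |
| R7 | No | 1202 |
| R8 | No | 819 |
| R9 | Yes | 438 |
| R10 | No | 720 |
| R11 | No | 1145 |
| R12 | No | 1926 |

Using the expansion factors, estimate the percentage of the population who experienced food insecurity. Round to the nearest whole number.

26

Sum of weights for 'Yes' = 883 + 1402 + 1077 + 438 = 3800
Total weight = 883 + 2380 + 1402 + 1077 + 1839 + 682 + 1202 + 819 + 438 + 720 + 1145 + 1926 = 14513
Weighted proportion = 3800 / 14513 = 0.26183422 → 26.183422%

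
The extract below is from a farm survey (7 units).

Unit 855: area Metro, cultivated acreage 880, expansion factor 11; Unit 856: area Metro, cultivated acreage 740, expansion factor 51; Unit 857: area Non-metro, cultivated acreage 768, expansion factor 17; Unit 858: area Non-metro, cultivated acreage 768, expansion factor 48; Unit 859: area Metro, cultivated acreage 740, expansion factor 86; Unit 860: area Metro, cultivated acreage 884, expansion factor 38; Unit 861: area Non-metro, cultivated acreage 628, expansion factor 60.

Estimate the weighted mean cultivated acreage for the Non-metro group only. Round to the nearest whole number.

701

Non-metro rows: 857, 858, 861
Weighted sum = 768×17 + 768×48 + 628×60
  = 13056 + 36864 + 37680 = 87600
Sum of weights = 17 + 48 + 60 = 125
Weighted mean = 87600 / 125 = 700.8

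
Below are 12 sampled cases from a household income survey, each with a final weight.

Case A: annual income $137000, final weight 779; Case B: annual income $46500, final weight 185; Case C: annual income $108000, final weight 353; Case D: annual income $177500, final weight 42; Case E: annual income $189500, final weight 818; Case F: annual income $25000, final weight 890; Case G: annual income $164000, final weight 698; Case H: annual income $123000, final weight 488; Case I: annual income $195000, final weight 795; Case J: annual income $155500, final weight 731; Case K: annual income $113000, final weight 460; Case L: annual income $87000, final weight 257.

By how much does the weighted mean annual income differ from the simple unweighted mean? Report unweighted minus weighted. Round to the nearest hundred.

Unweighted sum = 137000 + 46500 + 108000 + 177500 + 189500 + 25000 + 164000 + 123000 + 195000 + 155500 + 113000 + 87000 = 1521000
Unweighted mean = 1521000 / 12 = 126750
Weighted sum = 137000×779 + 46500×185 + 108000×353 + 177500×42 + 189500×818 + 25000×890 + 164000×698 + 123000×488 + 195000×795 + 155500×731 + 113000×460 + 87000×257
  = 106723000 + 8602500 + 38124000 + 7455000 + 155011000 + 22250000 + 114472000 + 60024000 + 155025000 + 113670500 + 51980000 + 22359000 = 855696000
Sum of weights = 779 + 185 + 353 + 42 + 818 + 890 + 698 + 488 + 795 + 731 + 460 + 257 = 6496
Weighted mean = 855696000 / 6496 = 131726.6
Difference (unweighted minus weighted) = -4976.601

-5000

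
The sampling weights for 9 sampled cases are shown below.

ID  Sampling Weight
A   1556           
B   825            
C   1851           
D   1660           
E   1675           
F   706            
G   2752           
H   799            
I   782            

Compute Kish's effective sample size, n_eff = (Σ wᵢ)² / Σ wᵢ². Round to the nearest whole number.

7

Σ wᵢ = 1556 + 825 + 1851 + 1660 + 1675 + 706 + 2752 + 799 + 782 = 12606
Σ wᵢ² = 2421136 + 680625 + 3426201 + 2755600 + 2805625 + 498436 + 7573504 + 638401 + 611524 = 21411052
n_eff = 12606² / 21411052 = 158911236 / 21411052 = 7.4219256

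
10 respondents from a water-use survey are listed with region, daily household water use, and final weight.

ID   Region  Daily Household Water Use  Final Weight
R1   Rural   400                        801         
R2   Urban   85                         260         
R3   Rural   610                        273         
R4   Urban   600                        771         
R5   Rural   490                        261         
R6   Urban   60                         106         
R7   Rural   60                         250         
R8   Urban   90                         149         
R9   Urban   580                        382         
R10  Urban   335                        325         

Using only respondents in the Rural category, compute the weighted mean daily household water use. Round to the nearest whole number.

Rural rows: R1, R3, R5, R7
Weighted sum = 400×801 + 610×273 + 490×261 + 60×250
  = 320400 + 166530 + 127890 + 15000 = 629820
Sum of weights = 801 + 273 + 261 + 250 = 1585
Weighted mean = 629820 / 1585 = 397.36278

397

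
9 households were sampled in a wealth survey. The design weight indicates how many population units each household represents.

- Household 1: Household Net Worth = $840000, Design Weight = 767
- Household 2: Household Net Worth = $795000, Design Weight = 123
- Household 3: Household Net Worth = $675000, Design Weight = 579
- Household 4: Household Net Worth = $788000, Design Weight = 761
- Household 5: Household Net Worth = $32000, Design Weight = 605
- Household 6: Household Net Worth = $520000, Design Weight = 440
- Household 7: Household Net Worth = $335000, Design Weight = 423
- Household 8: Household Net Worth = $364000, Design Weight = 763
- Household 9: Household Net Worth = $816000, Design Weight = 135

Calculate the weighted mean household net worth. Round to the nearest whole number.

Weighted sum = 840000×767 + 795000×123 + 675000×579 + 788000×761 + 32000×605 + 520000×440 + 335000×423 + 364000×763 + 816000×135
  = 644280000 + 97785000 + 390825000 + 599668000 + 19360000 + 228800000 + 141705000 + 277732000 + 110160000 = 2510315000
Sum of weights = 4596
Weighted mean = 2510315000 / 4596 = 546195.6

546196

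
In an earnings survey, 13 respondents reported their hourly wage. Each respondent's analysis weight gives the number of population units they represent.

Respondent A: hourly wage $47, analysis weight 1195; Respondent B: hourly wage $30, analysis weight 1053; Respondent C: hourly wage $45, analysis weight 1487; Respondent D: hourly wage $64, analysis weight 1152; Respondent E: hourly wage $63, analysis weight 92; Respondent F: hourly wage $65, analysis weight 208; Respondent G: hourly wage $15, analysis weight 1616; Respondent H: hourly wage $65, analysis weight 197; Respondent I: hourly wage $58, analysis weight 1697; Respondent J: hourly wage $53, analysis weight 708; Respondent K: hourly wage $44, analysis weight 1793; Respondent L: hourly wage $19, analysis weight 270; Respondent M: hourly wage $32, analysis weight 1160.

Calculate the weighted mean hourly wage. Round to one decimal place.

42.9

Weighted sum = 541851
Sum of weights = 12628
Weighted mean = 541851 / 12628 = 42.908695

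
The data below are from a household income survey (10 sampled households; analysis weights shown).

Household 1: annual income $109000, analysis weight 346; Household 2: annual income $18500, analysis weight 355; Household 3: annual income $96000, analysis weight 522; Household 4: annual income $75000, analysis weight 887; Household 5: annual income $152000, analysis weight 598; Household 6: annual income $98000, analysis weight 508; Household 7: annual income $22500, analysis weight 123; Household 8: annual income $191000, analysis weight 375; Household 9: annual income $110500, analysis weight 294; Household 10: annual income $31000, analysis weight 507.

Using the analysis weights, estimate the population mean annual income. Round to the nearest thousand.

94000

Weighted sum = 109000×346 + 18500×355 + 96000×522 + 75000×887 + 152000×598 + 98000×508 + 22500×123 + 191000×375 + 110500×294 + 31000×507
  = 37714000 + 6567500 + 50112000 + 66525000 + 90896000 + 49784000 + 2767500 + 71625000 + 32487000 + 15717000 = 424195000
Sum of weights = 346 + 355 + 522 + 887 + 598 + 508 + 123 + 375 + 294 + 507 = 4515
Weighted mean = 424195000 / 4515 = 93952.381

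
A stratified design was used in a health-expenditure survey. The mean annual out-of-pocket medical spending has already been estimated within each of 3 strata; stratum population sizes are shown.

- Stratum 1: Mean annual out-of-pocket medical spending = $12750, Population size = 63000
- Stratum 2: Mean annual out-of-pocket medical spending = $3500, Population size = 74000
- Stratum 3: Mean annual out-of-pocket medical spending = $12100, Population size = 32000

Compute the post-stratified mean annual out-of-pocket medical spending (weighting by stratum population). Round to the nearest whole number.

Σ Nₕ·x̄ₕ = 12750×63000 + 3500×74000 + 12100×32000
  = 803250000 + 259000000 + 387200000 = 1449450000
Σ Nₕ = 63000 + 74000 + 32000 = 169000
Overall mean = 1449450000 / 169000 = 8576.6272

8577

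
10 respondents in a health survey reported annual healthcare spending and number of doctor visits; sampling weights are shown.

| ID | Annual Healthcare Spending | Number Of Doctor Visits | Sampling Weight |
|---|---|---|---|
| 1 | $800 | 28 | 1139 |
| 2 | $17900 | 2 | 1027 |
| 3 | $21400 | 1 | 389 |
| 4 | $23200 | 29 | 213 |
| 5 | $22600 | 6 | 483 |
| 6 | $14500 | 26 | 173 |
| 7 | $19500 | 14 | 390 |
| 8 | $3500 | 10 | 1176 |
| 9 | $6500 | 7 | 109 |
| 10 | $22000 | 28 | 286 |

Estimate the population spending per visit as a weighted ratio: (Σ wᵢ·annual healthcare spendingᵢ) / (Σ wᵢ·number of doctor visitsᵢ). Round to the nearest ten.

880

Σ wᵢ·y = 64706500
Σ wᵢ·x = 28×1139 + 2×1027 + 1×389 + 29×213 + 6×483 + 26×173 + 14×390 + 10×1176 + 7×109 + 28×286
  = 31892 + 2054 + 389 + 6177 + 2898 + 4498 + 5460 + 11760 + 763 + 8008 = 73899
Ratio = 64706500 / 73899 = 875.60725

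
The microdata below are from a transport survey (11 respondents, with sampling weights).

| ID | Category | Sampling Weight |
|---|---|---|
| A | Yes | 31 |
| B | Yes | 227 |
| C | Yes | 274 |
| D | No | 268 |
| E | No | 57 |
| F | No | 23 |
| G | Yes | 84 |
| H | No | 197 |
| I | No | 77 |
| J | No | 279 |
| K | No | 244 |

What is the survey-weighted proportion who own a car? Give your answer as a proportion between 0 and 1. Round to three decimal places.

Sum of weights for 'Yes' = 31 + 227 + 274 + 84 = 616
Total weight = 31 + 227 + 274 + 268 + 57 + 23 + 84 + 197 + 77 + 279 + 244 = 1761
Weighted proportion = 616 / 1761 = 0.34980125

0.350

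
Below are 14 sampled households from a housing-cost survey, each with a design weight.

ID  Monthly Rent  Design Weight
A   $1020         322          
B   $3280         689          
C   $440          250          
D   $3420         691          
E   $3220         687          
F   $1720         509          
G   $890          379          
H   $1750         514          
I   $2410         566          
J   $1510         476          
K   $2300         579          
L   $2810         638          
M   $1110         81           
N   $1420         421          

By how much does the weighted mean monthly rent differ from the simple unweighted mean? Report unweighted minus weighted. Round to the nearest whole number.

Unweighted sum = 27300
Unweighted mean = 27300 / 14 = 1950
Weighted sum = 15281040
Sum of weights = 6802
Weighted mean = 15281040 / 6802 = 2246.551
Difference (unweighted minus weighted) = -296.55101

-297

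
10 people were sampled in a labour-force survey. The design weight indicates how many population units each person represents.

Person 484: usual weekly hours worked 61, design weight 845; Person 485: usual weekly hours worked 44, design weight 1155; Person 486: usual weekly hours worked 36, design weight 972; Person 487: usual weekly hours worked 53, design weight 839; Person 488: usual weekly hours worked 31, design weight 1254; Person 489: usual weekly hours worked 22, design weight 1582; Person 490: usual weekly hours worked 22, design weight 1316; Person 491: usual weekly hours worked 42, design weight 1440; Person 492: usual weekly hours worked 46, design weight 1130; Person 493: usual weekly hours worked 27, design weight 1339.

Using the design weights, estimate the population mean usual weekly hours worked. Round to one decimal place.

36.5

Weighted sum = 433067
Sum of weights = 845 + 1155 + 972 + 839 + 1254 + 1582 + 1316 + 1440 + 1130 + 1339 = 11872
Weighted mean = 433067 / 11872 = 36.478015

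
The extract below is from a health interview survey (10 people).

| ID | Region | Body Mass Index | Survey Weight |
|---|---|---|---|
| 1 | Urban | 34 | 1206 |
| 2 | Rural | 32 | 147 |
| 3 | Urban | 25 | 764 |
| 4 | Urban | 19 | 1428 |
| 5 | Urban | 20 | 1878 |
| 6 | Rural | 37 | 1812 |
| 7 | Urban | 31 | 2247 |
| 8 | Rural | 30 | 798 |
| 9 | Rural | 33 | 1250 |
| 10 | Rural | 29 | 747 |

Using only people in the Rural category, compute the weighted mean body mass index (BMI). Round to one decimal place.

33.4

Rural rows: 2, 6, 8, 9, 10
Weighted sum = 32×147 + 37×1812 + 30×798 + 33×1250 + 29×747
  = 4704 + 67044 + 23940 + 41250 + 21663 = 158601
Sum of weights = 147 + 1812 + 798 + 1250 + 747 = 4754
Weighted mean = 158601 / 4754 = 33.36159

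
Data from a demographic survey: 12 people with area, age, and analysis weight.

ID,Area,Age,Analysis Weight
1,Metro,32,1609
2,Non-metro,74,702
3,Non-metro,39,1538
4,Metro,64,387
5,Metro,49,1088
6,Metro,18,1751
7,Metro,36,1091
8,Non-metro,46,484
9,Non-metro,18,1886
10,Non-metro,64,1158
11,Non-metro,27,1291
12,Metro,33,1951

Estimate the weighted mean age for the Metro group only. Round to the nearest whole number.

34

Metro rows: 1, 4, 5, 6, 7, 12
Weighted sum = 32×1609 + 64×387 + 49×1088 + 18×1751 + 36×1091 + 33×1951
  = 51488 + 24768 + 53312 + 31518 + 39276 + 64383 = 264745
Sum of weights = 1609 + 387 + 1088 + 1751 + 1091 + 1951 = 7877
Weighted mean = 264745 / 7877 = 33.609877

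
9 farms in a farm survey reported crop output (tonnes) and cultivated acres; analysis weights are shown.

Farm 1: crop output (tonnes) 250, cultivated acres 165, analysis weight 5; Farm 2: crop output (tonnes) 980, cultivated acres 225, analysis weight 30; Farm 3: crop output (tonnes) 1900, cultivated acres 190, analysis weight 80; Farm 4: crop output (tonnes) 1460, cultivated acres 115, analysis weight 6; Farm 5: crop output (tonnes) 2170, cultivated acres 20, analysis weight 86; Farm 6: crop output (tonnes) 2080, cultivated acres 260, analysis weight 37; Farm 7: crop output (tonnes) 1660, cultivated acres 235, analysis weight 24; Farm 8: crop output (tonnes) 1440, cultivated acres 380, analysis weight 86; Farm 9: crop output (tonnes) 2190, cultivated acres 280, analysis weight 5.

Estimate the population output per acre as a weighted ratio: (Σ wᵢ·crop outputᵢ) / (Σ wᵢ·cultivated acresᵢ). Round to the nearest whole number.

Σ wᵢ·y = 250×5 + 980×30 + 1900×80 + 1460×6 + 2170×86 + 2080×37 + 1660×24 + 1440×86 + 2190×5
  = 1250 + 29400 + 152000 + 8760 + 186620 + 76960 + 39840 + 123840 + 10950 = 629620
Σ wᵢ·x = 165×5 + 225×30 + 190×80 + 115×6 + 20×86 + 260×37 + 235×24 + 380×86 + 280×5
  = 825 + 6750 + 15200 + 690 + 1720 + 9620 + 5640 + 32680 + 1400 = 74525
Ratio = 629620 / 74525 = 8.4484401

8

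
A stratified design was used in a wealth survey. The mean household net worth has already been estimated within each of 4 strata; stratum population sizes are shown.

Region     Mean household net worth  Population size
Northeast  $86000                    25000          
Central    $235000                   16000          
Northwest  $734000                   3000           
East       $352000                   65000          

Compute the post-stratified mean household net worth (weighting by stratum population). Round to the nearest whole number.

284330

Σ Nₕ·x̄ₕ = 86000×25000 + 235000×16000 + 734000×3000 + 352000×65000
  = 2150000000 + 3760000000 + 2202000000 + 22880000000 = 30992000000
Σ Nₕ = 25000 + 16000 + 3000 + 65000 = 109000
Overall mean = 30992000000 / 109000 = 284330.28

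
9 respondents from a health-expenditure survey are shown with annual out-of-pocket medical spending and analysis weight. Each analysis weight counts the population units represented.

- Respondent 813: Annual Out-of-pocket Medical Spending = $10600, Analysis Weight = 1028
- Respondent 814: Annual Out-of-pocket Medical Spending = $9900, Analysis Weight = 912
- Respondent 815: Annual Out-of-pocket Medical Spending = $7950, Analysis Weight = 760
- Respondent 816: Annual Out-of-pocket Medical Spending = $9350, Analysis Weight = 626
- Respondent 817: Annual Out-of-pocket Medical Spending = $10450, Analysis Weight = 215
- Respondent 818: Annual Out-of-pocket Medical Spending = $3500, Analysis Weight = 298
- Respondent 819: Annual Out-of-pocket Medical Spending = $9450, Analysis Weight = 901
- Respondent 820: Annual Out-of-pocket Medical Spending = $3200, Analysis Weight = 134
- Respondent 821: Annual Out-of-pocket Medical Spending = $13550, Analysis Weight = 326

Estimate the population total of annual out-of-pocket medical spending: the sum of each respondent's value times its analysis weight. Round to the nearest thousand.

Weighted total = 48471000

48471000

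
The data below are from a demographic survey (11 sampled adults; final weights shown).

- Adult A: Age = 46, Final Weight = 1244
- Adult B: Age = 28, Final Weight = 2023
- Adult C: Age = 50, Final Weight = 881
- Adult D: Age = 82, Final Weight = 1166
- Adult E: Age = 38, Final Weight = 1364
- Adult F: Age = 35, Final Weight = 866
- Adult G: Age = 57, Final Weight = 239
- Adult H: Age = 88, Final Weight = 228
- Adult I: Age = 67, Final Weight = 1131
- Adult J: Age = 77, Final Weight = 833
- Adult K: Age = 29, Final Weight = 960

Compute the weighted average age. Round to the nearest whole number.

Weighted sum = 46×1244 + 28×2023 + 50×881 + 82×1166 + 38×1364 + 35×866 + 57×239 + 88×228 + 67×1131 + 77×833 + 29×960
  = 57224 + 56644 + 44050 + 95612 + 51832 + 30310 + 13623 + 20064 + 75777 + 64141 + 27840 = 537117
Sum of weights = 1244 + 2023 + 881 + 1166 + 1364 + 866 + 239 + 228 + 1131 + 833 + 960 = 10935
Weighted mean = 537117 / 10935 = 49.119067

49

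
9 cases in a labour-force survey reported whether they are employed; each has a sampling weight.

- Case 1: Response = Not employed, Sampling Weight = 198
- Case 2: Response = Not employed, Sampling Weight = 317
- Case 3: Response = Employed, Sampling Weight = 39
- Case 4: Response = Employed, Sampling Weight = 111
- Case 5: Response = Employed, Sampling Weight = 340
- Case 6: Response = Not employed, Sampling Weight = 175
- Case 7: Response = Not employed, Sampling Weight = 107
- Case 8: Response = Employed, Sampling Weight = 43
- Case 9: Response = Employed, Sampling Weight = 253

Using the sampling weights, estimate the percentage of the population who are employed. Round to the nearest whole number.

Sum of weights for 'Employed' = 39 + 111 + 340 + 43 + 253 = 786
Total weight = 198 + 317 + 39 + 111 + 340 + 175 + 107 + 43 + 253 = 1583
Weighted proportion = 786 / 1583 = 0.49652558 → 49.652558%

50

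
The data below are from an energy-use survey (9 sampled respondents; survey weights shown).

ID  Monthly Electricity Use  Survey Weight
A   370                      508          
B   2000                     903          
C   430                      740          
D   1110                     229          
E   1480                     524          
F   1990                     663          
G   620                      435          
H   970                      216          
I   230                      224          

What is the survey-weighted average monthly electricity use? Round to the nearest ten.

Weighted sum = 370×508 + 2000×903 + 430×740 + 1110×229 + 1480×524 + 1990×663 + 620×435 + 970×216 + 230×224
  = 187960 + 1806000 + 318200 + 254190 + 775520 + 1319370 + 269700 + 209520 + 51520 = 5191980
Sum of weights = 508 + 903 + 740 + 229 + 524 + 663 + 435 + 216 + 224 = 4442
Weighted mean = 5191980 / 4442 = 1168.8384

1170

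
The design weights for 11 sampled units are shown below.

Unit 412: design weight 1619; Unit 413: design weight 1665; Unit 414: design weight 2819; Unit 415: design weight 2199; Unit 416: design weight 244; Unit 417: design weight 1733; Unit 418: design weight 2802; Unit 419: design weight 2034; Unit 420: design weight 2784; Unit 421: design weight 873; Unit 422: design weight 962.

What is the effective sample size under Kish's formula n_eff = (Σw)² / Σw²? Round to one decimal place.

9.1

Σ wᵢ = 1619 + 1665 + 2819 + 2199 + 244 + 1733 + 2802 + 2034 + 2784 + 873 + 962 = 19734
Σ wᵢ² = 42665162
n_eff = 19734² / 42665162 = 389430756 / 42665162 = 9.1276052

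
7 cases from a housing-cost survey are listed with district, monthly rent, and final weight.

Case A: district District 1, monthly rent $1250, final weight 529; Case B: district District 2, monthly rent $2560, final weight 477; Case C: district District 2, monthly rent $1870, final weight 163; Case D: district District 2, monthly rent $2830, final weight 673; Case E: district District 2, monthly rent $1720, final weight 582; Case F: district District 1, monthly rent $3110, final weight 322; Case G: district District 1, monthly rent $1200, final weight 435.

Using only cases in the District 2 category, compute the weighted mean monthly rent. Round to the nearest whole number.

District 2 rows: B, C, D, E
Weighted sum = 4431560
Sum of weights = 477 + 163 + 673 + 582 = 1895
Weighted mean = 4431560 / 1895 = 2338.5541

2339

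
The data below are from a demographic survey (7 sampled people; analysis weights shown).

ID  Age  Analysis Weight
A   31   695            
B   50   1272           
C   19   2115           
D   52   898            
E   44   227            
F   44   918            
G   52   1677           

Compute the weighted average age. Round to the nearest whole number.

Weighted sum = 31×695 + 50×1272 + 19×2115 + 52×898 + 44×227 + 44×918 + 52×1677
  = 21545 + 63600 + 40185 + 46696 + 9988 + 40392 + 87204 = 309610
Sum of weights = 695 + 1272 + 2115 + 898 + 227 + 918 + 1677 = 7802
Weighted mean = 309610 / 7802 = 39.683415

40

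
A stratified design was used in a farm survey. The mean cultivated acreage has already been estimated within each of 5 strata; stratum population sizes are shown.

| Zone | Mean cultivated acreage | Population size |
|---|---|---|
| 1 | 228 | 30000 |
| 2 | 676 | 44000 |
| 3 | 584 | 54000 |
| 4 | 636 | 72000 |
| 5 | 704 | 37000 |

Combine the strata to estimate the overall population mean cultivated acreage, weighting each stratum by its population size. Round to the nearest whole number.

Σ Nₕ·x̄ₕ = 228×30000 + 676×44000 + 584×54000 + 636×72000 + 704×37000
  = 6840000 + 29744000 + 31536000 + 45792000 + 26048000 = 139960000
Σ Nₕ = 30000 + 44000 + 54000 + 72000 + 37000 = 237000
Overall mean = 139960000 / 237000 = 590.54852

591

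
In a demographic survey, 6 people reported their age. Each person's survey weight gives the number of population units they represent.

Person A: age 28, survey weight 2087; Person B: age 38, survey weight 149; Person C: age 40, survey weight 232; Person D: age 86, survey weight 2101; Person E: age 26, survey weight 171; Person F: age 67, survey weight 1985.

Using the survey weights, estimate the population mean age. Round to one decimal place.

Weighted sum = 28×2087 + 38×149 + 40×232 + 86×2101 + 26×171 + 67×1985
  = 58436 + 5662 + 9280 + 180686 + 4446 + 132995 = 391505
Sum of weights = 2087 + 149 + 232 + 2101 + 171 + 1985 = 6725
Weighted mean = 391505 / 6725 = 58.216357

58.2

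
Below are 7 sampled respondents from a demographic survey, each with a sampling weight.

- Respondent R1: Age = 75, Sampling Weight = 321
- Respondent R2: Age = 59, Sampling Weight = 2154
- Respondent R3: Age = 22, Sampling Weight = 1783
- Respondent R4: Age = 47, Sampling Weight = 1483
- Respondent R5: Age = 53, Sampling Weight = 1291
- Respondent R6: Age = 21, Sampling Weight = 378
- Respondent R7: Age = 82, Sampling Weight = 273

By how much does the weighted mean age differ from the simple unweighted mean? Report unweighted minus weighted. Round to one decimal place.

4.6

Unweighted sum = 75 + 59 + 22 + 47 + 53 + 21 + 82 = 359
Unweighted mean = 359 / 7 = 51.285714
Weighted sum = 75×321 + 59×2154 + 22×1783 + 47×1483 + 53×1291 + 21×378 + 82×273
  = 24075 + 127086 + 39226 + 69701 + 68423 + 7938 + 22386 = 358835
Sum of weights = 321 + 2154 + 1783 + 1483 + 1291 + 378 + 273 = 7683
Weighted mean = 358835 / 7683 = 46.705063
Difference (unweighted minus weighted) = 4.5806512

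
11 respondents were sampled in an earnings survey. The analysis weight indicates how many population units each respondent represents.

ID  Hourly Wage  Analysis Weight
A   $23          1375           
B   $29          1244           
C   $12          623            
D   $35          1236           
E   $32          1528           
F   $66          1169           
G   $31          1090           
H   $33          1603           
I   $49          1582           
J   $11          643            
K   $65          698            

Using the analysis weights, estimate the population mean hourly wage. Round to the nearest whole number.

Weighted sum = 23×1375 + 29×1244 + 12×623 + 35×1236 + 32×1528 + 66×1169 + 31×1090 + 33×1603 + 49×1582 + 11×643 + 65×698
  = 31625 + 36076 + 7476 + 43260 + 48896 + 77154 + 33790 + 52899 + 77518 + 7073 + 45370 = 461137
Sum of weights = 1375 + 1244 + 623 + 1236 + 1528 + 1169 + 1090 + 1603 + 1582 + 643 + 698 = 12791
Weighted mean = 461137 / 12791 = 36.051677

36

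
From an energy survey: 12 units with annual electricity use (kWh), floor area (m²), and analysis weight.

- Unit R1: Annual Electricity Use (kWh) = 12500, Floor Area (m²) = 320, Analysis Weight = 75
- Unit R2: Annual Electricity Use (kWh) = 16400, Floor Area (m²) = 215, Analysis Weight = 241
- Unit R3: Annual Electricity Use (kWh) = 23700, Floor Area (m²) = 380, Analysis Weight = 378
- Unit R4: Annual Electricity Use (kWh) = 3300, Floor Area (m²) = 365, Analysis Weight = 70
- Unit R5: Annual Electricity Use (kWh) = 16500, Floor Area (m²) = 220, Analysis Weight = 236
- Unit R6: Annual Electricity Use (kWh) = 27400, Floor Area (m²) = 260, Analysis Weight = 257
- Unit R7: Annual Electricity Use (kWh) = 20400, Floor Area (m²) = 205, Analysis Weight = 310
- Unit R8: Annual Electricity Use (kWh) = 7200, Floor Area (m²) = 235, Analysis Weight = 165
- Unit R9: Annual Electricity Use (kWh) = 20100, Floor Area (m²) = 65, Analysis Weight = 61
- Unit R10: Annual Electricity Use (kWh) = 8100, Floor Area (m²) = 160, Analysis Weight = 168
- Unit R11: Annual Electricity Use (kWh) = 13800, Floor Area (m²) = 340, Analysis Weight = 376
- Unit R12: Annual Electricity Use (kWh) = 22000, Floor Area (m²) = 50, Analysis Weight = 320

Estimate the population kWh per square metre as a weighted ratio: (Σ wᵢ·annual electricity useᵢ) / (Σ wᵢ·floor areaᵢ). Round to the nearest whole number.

Σ wᵢ·y = 47343000
Σ wᵢ·x = 640755
Ratio = 47343000 / 640755 = 73.886275

74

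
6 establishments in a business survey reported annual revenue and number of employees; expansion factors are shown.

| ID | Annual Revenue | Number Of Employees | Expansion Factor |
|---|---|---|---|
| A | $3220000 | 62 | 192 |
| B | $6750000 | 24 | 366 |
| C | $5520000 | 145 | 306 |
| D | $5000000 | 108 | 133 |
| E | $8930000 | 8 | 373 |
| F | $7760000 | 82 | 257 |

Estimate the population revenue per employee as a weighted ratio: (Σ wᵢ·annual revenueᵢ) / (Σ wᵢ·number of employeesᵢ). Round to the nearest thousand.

104000

Σ wᵢ·y = 3220000×192 + 6750000×366 + 5520000×306 + 5000000×133 + 8930000×373 + 7760000×257
  = 618240000 + 2470500000 + 1689120000 + 665000000 + 3330890000 + 1994320000 = 10768070000
Σ wᵢ·x = 62×192 + 24×366 + 145×306 + 108×133 + 8×373 + 82×257
  = 103480
Ratio = 10768070000 / 103480 = 104059.43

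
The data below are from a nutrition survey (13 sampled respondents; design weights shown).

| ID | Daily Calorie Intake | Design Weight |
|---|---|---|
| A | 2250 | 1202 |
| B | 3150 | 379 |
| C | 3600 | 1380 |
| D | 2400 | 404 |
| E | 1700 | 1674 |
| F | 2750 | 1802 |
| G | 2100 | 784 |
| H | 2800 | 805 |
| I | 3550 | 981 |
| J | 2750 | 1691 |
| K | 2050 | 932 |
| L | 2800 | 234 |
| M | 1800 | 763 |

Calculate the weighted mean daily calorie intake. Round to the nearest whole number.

Weighted sum = 33609650
Sum of weights = 13031
Weighted mean = 33609650 / 13031 = 2579.2073

2579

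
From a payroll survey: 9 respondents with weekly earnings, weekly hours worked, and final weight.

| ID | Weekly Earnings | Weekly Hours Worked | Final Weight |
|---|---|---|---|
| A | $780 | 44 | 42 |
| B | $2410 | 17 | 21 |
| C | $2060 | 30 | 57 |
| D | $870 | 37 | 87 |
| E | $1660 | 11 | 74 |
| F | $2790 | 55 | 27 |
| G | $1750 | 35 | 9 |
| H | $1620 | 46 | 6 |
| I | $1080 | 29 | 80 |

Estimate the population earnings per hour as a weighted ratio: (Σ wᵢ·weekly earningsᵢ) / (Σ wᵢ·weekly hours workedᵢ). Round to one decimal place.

47.5

Σ wᵢ·y = 586520
Σ wᵢ·x = 44×42 + 17×21 + 30×57 + 37×87 + 11×74 + 55×27 + 35×9 + 46×6 + 29×80
  = 1848 + 357 + 1710 + 3219 + 814 + 1485 + 315 + 276 + 2320 = 12344
Ratio = 586520 / 12344 = 47.514582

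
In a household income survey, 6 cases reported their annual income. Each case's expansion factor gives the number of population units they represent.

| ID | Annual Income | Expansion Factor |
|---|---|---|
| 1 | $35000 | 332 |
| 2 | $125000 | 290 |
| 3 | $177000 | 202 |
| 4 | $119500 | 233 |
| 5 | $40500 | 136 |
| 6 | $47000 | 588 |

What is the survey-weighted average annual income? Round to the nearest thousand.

81000

Weighted sum = 35000×332 + 125000×290 + 177000×202 + 119500×233 + 40500×136 + 47000×588
  = 11620000 + 36250000 + 35754000 + 27843500 + 5508000 + 27636000 = 144611500
Sum of weights = 332 + 290 + 202 + 233 + 136 + 588 = 1781
Weighted mean = 144611500 / 1781 = 81196.8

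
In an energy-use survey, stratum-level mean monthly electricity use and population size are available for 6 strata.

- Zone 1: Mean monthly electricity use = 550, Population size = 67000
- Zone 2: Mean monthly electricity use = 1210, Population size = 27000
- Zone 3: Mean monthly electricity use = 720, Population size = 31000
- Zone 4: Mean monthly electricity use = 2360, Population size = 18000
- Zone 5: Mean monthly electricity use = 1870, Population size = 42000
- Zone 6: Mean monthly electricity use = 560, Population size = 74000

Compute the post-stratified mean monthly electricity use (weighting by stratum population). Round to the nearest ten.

980

Σ Nₕ·x̄ₕ = 254300000
Σ Nₕ = 67000 + 27000 + 31000 + 18000 + 42000 + 74000 = 259000
Overall mean = 254300000 / 259000 = 981.85328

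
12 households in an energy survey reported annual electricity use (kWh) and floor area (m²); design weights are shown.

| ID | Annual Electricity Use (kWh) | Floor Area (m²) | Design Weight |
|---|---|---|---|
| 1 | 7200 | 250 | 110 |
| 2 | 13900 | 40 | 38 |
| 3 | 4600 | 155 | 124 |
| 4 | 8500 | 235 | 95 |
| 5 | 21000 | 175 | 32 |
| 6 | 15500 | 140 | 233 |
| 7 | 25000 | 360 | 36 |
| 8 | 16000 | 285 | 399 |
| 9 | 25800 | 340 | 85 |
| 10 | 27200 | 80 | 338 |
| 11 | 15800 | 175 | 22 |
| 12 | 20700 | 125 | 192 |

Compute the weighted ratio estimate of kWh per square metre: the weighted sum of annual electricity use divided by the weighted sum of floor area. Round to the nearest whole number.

Σ wᵢ·y = 7200×110 + 13900×38 + 4600×124 + 8500×95 + 21000×32 + 15500×233 + 25000×36 + 16000×399 + 25800×85 + 27200×338 + 15800×22 + 20700×192
  = 792000 + 528200 + 570400 + 807500 + 672000 + 3611500 + 900000 + 6384000 + 2193000 + 9193600 + 347600 + 3974400 = 29974200
Σ wᵢ·x = 319250
Ratio = 29974200 / 319250 = 93.889428

94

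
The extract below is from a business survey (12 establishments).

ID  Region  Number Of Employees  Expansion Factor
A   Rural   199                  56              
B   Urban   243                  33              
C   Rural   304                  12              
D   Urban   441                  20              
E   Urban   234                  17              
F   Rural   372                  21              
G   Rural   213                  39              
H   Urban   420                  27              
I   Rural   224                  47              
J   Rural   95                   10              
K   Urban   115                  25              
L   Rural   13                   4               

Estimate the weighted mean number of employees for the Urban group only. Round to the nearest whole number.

287

Urban rows: B, D, E, H, K
Weighted sum = 243×33 + 441×20 + 234×17 + 420×27 + 115×25
  = 8019 + 8820 + 3978 + 11340 + 2875 = 35032
Sum of weights = 33 + 20 + 17 + 27 + 25 = 122
Weighted mean = 35032 / 122 = 287.14754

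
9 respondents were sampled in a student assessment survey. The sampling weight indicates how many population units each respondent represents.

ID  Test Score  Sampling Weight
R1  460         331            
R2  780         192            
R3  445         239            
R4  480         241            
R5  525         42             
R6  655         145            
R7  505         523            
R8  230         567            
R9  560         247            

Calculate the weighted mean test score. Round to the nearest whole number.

465

Weighted sum = 460×331 + 780×192 + 445×239 + 480×241 + 525×42 + 655×145 + 505×523 + 230×567 + 560×247
  = 152260 + 149760 + 106355 + 115680 + 22050 + 94975 + 264115 + 130410 + 138320 = 1173925
Sum of weights = 331 + 192 + 239 + 241 + 42 + 145 + 523 + 567 + 247 = 2527
Weighted mean = 1173925 / 2527 = 464.55283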